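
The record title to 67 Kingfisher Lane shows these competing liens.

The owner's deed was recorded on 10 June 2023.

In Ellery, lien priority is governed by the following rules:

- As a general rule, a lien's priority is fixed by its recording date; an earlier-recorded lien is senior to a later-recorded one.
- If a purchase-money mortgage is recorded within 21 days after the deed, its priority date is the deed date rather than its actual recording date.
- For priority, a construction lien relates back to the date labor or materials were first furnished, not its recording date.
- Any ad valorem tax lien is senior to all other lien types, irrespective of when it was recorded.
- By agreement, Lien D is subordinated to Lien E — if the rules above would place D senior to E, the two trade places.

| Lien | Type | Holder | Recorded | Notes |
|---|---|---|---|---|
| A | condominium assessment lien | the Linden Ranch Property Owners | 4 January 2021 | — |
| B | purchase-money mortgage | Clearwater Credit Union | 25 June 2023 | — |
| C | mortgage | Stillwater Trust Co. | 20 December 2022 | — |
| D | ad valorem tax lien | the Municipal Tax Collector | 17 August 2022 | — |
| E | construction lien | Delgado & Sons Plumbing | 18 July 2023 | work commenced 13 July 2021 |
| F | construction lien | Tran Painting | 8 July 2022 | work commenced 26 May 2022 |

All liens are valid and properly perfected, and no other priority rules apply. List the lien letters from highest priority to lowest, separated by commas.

E, A, D, F, C, B

First, effective dates: B was recorded within the 21-day window, so its effective date is the deed date 10 June 2023; E's effective date is 13 July 2021, when work began; F relates back to 26 May 2022 (work commenced).
D is an ad valorem tax lien, so it outranks all other liens regardless of date.
The other liens, earliest effective date first: A (4 January 2021), E (13 July 2021), F (26 May 2022), C (20 December 2022), B (10 June 2023).
The subordination applies — D was senior to E — so D and E swap.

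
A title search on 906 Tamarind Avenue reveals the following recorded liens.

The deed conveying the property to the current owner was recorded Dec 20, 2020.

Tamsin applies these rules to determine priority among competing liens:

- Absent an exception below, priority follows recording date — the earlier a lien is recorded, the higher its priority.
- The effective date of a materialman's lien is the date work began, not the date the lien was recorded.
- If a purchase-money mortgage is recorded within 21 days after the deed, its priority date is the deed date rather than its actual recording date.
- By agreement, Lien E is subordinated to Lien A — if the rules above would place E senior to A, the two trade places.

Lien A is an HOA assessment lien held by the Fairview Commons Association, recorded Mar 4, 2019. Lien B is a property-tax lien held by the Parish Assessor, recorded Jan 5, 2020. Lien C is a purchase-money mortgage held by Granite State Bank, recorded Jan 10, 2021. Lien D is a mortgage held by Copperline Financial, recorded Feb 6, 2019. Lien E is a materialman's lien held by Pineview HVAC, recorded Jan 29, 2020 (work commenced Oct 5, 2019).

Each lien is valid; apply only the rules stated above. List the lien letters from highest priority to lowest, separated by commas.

D, A, E, B, C

First, effective dates: C was recorded within the 21-day window, so its effective date is the deed date Dec 20, 2020; E relates back to Oct 5, 2019 (work commenced).
By effective date, earliest first: D (Feb 6, 2019), A (Mar 4, 2019), E (Oct 5, 2019), B (Jan 5, 2020), C (Dec 20, 2020).
Since E is not senior to A, the subordination leaves the order unchanged.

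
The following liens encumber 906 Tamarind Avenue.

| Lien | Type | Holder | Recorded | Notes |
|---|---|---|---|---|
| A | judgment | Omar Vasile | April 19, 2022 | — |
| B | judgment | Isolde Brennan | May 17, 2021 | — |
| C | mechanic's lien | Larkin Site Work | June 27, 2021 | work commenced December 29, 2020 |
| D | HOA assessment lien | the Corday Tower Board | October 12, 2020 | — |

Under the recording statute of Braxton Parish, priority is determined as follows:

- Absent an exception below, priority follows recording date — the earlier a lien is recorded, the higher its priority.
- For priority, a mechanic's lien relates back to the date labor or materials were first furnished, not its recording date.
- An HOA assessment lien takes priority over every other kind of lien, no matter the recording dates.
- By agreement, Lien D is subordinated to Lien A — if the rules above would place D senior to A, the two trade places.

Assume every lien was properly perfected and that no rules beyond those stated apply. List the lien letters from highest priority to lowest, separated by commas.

A, C, B, D

Effective dates: C is treated as recorded December 29, 2020, the work-commencement date.
D, as an HOA assessment lien, has superpriority and ranks first.
Among the remaining liens, by effective date: C (December 29, 2020), B (May 17, 2021), A (April 19, 2022).
D would otherwise be senior to A, so under the subordination agreement D and A exchange positions.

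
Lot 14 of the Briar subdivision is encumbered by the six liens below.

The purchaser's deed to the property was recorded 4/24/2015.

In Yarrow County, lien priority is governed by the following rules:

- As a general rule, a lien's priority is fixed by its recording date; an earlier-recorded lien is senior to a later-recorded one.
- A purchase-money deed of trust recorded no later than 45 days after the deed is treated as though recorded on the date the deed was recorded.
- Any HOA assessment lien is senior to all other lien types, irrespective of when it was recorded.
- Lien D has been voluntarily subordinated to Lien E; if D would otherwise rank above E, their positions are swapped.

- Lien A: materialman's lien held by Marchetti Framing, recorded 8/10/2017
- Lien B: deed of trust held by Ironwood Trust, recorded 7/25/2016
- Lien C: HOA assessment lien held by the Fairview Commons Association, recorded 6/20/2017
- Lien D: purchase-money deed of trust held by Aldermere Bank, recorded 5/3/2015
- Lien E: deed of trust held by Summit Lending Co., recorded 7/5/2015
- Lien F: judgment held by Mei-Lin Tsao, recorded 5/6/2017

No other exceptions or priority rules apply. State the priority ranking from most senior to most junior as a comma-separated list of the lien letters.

Adjusting effective dates: D's effective date is the deed date, 4/24/2015.
C is an HOA assessment lien and takes priority over every other lien.
Remaining liens by effective date: D (4/24/2015), E (7/5/2015), B (7/25/2016), F (5/6/2017), A (8/10/2017).
D would otherwise be senior to E, so under the subordination agreement D and E exchange positions.

C, E, D, B, F, A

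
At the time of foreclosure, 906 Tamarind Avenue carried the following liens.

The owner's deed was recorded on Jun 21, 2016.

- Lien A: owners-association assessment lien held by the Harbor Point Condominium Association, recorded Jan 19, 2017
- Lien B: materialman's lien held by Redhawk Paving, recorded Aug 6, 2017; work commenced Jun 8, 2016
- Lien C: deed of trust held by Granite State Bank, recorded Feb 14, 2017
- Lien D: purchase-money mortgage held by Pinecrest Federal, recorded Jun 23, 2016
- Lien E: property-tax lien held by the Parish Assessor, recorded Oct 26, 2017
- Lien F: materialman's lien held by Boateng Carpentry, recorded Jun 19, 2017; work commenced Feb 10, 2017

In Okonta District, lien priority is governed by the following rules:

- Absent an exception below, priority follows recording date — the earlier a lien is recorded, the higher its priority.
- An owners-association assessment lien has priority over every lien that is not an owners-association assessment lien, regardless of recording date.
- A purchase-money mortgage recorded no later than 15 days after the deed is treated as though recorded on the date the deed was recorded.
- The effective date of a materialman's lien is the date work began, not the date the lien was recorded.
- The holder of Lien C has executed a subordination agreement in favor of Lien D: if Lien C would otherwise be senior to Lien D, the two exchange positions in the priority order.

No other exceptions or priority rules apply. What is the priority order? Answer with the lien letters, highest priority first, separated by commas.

Effective dates after the stated exceptions: B relates back to Jun 8, 2016 (work commenced); D was recorded within the 15-day window, so its effective date is the deed date Jun 21, 2016; F's effective date is Feb 10, 2017, when work began.
A, as an owners-association assessment lien, has superpriority and ranks first.
Among the remaining liens, by effective date: B (Jun 8, 2016), D (Jun 21, 2016), F (Feb 10, 2017), C (Feb 14, 2017), E (Oct 26, 2017).
C is already junior to D, so the subordination agreement changes nothing.

A, B, D, F, C, E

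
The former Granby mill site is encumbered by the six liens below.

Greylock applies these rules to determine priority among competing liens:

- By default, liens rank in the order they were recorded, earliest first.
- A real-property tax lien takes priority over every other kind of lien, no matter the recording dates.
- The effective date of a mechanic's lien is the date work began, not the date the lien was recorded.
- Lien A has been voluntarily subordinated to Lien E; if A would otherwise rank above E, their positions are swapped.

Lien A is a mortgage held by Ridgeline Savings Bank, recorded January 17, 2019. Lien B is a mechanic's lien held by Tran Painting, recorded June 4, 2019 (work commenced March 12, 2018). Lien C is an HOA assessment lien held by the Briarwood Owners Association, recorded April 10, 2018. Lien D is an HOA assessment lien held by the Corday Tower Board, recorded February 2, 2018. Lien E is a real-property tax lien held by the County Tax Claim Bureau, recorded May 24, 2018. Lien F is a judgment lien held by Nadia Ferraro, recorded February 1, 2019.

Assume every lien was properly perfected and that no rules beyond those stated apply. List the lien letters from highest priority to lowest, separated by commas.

Effective dates after the stated exceptions: B relates back to March 12, 2018 (work commenced).
As a real-property tax lien, E is senior to every other lien.
Among the remaining liens, by effective date: D (February 2, 2018), B (March 12, 2018), C (April 10, 2018), A (January 17, 2019), F (February 1, 2019).
A is already junior to E, so the subordination agreement changes nothing.

E, D, B, C, A, F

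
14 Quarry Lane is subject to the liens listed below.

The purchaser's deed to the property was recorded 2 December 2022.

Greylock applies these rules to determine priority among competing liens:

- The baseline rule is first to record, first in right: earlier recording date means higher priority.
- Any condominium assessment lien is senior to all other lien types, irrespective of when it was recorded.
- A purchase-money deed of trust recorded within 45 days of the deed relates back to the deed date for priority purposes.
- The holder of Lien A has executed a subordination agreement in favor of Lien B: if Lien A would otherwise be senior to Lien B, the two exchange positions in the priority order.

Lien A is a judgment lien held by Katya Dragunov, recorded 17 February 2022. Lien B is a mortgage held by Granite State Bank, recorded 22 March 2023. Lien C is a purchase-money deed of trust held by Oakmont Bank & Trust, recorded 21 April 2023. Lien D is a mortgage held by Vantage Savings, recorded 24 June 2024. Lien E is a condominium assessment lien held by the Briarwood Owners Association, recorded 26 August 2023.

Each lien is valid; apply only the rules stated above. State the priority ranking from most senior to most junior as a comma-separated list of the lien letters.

Effective dates: C missed the 45-day window (140 days after the deed), so its recording date stands.
E is a condominium assessment lien and takes priority over every other lien.
Remaining liens by effective date: A (17 February 2022), B (22 March 2023), C (21 April 2023), D (24 June 2024).
A would otherwise be senior to B, so under the subordination agreement A and B exchange positions.

E, B, A, C, D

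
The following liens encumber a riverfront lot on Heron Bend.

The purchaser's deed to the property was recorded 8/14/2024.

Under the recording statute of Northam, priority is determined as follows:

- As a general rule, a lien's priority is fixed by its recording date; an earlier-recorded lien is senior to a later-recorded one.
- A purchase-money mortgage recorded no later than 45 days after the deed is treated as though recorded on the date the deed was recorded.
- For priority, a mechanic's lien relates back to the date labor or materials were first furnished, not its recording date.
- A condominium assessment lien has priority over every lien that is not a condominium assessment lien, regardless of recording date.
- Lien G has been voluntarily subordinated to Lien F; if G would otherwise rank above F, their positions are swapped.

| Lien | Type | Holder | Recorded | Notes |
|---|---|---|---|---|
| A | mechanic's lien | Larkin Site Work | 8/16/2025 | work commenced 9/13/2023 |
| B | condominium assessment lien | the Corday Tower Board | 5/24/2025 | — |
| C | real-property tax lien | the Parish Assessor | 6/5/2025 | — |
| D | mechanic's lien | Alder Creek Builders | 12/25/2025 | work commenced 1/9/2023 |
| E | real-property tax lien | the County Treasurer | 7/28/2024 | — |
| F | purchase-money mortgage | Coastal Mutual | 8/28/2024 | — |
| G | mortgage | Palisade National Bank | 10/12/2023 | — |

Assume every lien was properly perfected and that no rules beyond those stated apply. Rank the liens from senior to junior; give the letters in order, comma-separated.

Effective dates: A relates back to 9/13/2023 (work commenced); D relates back to 1/9/2023 (work commenced); F was recorded within the 45-day window, so its effective date is the deed date 8/14/2024.
B, as a condominium assessment lien, has superpriority and ranks first.
Among the remaining liens, by effective date: D (1/9/2023), A (9/13/2023), G (10/12/2023), E (7/28/2024), F (8/14/2024), C (6/5/2025).
Because G would otherwise rank above F, the subordination swaps them.

B, D, A, F, E, G, C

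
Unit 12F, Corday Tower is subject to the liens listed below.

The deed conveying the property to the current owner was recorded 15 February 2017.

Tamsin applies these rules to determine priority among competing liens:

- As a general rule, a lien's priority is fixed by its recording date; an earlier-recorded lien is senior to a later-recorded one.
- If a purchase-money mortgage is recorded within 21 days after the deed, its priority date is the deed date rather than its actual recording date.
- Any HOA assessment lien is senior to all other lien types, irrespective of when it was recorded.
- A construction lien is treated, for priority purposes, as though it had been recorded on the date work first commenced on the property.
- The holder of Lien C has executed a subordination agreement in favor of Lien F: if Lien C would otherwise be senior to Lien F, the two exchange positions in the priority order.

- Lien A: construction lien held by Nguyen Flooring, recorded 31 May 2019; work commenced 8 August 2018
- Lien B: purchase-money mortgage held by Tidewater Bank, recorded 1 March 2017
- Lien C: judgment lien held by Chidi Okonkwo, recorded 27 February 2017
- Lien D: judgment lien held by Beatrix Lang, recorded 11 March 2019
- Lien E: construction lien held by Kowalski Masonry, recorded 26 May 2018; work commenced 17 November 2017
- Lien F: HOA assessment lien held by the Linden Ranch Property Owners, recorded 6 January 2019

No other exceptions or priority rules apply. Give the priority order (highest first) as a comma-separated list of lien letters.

F, B, C, E, A, D

Effective dates: A is treated as recorded 8 August 2018, the work-commencement date; B relates back to the deed date 15 February 2017; E is treated as recorded 17 November 2017, the work-commencement date.
F is an HOA assessment lien, so it outranks all other liens regardless of date.
Ordering the rest by effective date: B (15 February 2017), C (27 February 2017), E (17 November 2017), A (8 August 2018), D (11 March 2019).
Since C is not senior to F, the subordination leaves the order unchanged.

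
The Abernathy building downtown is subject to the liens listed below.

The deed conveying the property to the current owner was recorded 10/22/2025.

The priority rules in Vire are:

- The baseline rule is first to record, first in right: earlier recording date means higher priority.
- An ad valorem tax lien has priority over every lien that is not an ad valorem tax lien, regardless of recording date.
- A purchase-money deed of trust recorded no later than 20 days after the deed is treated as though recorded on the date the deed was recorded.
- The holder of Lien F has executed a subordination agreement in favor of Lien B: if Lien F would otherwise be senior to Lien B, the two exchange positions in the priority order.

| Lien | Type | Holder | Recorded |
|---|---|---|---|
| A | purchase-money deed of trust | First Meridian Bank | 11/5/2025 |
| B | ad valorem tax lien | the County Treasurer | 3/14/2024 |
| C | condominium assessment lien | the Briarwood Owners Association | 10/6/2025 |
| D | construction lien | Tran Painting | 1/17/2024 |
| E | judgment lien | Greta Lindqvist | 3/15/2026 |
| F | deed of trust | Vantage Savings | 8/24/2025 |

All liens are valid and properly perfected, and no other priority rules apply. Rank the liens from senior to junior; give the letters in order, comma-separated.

Effective dates: A was recorded within the 20-day window, so its effective date is the deed date 10/22/2025.
B is an ad valorem tax lien, so it outranks all other liens regardless of date.
Ordering the rest by effective date: D (1/17/2024), F (8/24/2025), C (10/6/2025), A (10/22/2025), E (3/15/2026).
F is already junior to B, so the subordination agreement changes nothing.

B, D, F, C, A, E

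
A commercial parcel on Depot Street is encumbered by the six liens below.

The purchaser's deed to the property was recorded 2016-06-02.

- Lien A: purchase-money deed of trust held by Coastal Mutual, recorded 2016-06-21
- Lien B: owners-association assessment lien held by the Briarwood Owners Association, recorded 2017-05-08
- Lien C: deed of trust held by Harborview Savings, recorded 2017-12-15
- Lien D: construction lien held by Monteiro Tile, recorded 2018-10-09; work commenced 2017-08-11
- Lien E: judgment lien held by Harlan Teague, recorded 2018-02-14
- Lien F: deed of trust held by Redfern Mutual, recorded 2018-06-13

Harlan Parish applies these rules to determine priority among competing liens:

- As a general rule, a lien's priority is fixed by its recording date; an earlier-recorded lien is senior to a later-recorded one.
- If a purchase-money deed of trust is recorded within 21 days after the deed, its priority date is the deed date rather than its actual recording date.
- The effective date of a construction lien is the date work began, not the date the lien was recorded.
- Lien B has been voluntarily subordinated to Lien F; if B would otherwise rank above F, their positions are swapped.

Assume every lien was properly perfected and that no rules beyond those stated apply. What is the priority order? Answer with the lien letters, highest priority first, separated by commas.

Effective dates: A was recorded within the 21-day window, so its effective date is the deed date 2016-06-02; D relates back to 2017-08-11 (work commenced).
By effective date: A (2016-06-02), B (2017-05-08), D (2017-08-11), C (2017-12-15), E (2018-02-14), F (2018-06-13).
B is senior to F before the subordination, so the two trade places.

A, F, D, C, E, B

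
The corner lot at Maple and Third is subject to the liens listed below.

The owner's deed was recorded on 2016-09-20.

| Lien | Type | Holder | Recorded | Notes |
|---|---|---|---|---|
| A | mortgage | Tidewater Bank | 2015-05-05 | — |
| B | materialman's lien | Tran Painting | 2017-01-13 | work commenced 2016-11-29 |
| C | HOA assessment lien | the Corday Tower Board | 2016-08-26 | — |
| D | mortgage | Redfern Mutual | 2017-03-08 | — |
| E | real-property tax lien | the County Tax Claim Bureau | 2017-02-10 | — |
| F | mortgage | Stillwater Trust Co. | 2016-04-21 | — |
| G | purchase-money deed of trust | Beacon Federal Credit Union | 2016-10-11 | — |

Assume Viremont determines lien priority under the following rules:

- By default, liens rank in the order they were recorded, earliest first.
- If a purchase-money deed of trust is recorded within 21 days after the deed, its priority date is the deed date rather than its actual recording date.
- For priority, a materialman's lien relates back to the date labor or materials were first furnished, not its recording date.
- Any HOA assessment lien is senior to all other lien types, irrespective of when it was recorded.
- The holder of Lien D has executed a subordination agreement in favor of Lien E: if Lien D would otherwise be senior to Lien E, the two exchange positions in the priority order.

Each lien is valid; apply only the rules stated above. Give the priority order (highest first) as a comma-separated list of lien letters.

First, effective dates: B's effective date is 2016-11-29, when work began; G was recorded within the 21-day window, so its effective date is the deed date 2016-09-20.
C is an HOA assessment lien, so it outranks all other liens regardless of date.
The other liens, earliest effective date first: A (2015-05-05), F (2016-04-21), G (2016-09-20), B (2016-11-29), E (2017-02-10), D (2017-03-08).
D already ranks below E; the subordination has no effect.

C, A, F, G, B, E, D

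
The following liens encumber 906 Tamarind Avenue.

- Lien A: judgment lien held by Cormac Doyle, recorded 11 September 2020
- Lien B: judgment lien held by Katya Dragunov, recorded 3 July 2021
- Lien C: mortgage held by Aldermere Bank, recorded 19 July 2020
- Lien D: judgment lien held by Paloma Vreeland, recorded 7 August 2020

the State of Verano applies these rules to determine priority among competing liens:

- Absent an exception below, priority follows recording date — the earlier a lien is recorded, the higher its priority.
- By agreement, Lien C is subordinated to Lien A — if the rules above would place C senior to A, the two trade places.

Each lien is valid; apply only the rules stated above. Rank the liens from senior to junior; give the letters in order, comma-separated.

Ordering by effective date: C (19 July 2020), D (7 August 2020), A (11 September 2020), B (3 July 2021).
C is senior to A before the subordination, so the two trade places.

A, D, C, B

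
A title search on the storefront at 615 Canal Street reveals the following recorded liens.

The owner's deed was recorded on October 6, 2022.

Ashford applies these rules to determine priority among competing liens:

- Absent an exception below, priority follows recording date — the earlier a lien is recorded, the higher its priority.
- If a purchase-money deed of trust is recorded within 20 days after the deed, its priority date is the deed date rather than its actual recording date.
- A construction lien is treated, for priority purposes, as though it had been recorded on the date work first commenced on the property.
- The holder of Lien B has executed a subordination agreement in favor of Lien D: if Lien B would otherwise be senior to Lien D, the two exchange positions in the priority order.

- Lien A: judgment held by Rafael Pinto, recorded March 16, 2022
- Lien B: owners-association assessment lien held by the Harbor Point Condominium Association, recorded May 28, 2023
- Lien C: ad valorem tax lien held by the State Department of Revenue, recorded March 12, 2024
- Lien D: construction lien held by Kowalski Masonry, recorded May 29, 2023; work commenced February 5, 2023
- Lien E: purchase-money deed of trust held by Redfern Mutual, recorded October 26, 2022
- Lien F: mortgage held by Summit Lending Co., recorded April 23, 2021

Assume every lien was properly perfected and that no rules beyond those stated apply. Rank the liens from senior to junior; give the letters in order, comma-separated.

F, A, E, D, B, C

First, effective dates: D is treated as recorded February 5, 2023, the work-commencement date; E's effective date is the deed date, October 6, 2022.
Sorted by effective date: F (April 23, 2021), A (March 16, 2022), E (October 6, 2022), D (February 5, 2023), B (May 28, 2023), C (March 12, 2024).
Since B is not senior to D, the subordination leaves the order unchanged.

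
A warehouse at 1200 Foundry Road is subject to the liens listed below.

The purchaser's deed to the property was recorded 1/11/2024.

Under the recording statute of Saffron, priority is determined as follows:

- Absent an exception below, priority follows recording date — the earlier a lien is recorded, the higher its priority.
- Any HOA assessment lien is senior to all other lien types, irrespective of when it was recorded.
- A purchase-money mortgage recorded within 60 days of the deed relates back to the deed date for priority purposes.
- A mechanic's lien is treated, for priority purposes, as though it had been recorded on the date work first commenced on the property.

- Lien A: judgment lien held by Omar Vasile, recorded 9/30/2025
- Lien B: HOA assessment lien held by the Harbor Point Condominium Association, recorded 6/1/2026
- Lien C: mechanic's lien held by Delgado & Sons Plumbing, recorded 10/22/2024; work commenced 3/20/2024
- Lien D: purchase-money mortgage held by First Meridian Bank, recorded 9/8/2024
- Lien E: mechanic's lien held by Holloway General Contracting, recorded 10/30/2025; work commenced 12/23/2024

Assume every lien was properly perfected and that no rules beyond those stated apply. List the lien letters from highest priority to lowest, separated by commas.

B, C, D, E, A

Effective dates after the stated exceptions: C is treated as recorded 3/20/2024, the work-commencement date; D was recorded 241 days after the deed — beyond 60 days — so no relation-back applies; E's effective date is 12/23/2024, when work began.
B, as an HOA assessment lien, has superpriority and ranks first.
Remaining liens by effective date: C (3/20/2024), D (9/8/2024), E (12/23/2024), A (9/30/2025).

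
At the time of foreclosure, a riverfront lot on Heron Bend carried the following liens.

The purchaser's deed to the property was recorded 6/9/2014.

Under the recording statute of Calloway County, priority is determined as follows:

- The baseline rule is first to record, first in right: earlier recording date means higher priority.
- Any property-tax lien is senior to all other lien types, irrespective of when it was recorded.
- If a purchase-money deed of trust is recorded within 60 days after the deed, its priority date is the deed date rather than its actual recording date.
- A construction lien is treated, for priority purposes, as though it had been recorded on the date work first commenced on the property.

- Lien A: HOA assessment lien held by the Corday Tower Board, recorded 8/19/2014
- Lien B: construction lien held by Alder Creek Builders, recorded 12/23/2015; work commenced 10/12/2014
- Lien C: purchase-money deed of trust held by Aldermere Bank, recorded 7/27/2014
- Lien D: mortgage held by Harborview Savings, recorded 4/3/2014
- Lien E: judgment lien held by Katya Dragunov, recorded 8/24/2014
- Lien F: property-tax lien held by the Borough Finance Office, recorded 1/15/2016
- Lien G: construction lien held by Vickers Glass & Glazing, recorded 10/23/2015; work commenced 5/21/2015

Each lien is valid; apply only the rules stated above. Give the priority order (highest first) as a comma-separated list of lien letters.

F, D, C, A, E, B, G

Effective dates after the stated exceptions: B is treated as recorded 10/12/2014, the work-commencement date; C's effective date is the deed date, 6/9/2014; G's effective date is 5/21/2015, when work began.
F is a property-tax lien, so it outranks all other liens regardless of date.
Remaining liens by effective date: D (4/3/2014), C (6/9/2014), A (8/19/2014), E (8/24/2014), B (10/12/2014), G (5/21/2015).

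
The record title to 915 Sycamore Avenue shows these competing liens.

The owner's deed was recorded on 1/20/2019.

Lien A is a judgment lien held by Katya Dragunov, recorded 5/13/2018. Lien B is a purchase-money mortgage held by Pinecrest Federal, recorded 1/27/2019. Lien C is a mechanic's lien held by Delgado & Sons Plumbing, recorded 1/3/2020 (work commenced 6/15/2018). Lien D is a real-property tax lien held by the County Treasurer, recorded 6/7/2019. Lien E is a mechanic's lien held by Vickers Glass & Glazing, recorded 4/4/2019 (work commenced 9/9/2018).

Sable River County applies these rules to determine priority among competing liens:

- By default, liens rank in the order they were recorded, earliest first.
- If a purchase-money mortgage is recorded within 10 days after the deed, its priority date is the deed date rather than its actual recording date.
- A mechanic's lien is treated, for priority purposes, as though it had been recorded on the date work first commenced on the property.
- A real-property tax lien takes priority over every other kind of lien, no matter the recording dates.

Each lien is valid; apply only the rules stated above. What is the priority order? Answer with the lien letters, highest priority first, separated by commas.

D, A, C, E, B

Effective dates after the stated exceptions: B relates back to the deed date 1/20/2019; C relates back to 6/15/2018 (work commenced); E's effective date is 9/9/2018, when work began.
As a real-property tax lien, D is senior to every other lien.
Among the remaining liens, by effective date: A (5/13/2018), C (6/15/2018), E (9/9/2018), B (1/20/2019).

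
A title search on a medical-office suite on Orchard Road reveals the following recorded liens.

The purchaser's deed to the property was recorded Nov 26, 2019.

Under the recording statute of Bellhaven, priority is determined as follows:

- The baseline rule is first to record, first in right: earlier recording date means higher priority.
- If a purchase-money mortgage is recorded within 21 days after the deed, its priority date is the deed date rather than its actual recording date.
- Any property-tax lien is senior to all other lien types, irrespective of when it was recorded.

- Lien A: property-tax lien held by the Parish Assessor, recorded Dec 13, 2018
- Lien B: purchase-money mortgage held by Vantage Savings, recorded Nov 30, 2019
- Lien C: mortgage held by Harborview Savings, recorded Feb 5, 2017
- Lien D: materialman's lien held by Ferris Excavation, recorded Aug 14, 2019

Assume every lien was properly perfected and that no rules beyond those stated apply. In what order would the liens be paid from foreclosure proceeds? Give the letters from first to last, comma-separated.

Effective dates after the stated exceptions: B's effective date is the deed date, Nov 26, 2019.
As a property-tax lien, A is senior to every other lien.
The other liens, earliest effective date first: C (Feb 5, 2017), D (Aug 14, 2019), B (Nov 26, 2019).

A, C, D, B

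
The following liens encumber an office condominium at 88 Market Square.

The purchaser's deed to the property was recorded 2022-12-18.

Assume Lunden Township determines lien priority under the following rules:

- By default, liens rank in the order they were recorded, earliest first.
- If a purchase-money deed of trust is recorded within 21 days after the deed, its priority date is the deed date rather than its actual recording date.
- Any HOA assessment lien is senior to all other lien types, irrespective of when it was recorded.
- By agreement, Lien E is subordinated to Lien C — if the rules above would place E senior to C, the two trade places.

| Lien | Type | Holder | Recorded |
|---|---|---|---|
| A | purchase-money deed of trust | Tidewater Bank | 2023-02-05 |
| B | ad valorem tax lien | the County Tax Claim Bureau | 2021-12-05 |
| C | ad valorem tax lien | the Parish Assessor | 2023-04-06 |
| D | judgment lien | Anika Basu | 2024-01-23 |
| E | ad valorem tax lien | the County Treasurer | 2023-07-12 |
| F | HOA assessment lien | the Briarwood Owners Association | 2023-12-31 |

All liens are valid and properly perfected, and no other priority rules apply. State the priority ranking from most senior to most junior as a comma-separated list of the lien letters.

Adjusting effective dates: A was recorded 49 days after the deed — beyond 21 days — so no relation-back applies.
F is an HOA assessment lien, so it outranks all other liens regardless of date.
Remaining liens by effective date: B (2021-12-05), A (2023-02-05), C (2023-04-06), E (2023-07-12), D (2024-01-23).
E is already junior to C, so the subordination agreement changes nothing.

F, B, A, C, E, D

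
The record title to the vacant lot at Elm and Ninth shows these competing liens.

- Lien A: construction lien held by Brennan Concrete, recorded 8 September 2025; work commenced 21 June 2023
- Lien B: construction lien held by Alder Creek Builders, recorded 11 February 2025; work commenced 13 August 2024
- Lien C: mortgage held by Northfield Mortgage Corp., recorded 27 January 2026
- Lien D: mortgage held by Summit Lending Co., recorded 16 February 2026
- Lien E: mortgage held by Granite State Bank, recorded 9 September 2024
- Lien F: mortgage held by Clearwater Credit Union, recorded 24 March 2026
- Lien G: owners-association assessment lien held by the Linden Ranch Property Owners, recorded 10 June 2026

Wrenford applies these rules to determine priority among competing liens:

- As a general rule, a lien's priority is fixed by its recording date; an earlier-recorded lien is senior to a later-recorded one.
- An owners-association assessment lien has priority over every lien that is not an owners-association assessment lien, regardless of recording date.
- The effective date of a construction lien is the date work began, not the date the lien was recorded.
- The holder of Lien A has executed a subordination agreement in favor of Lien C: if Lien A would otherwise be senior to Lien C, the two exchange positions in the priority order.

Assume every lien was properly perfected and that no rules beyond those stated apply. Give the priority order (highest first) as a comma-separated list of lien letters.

Adjusting effective dates: A is treated as recorded 21 June 2023, the work-commencement date; B is treated as recorded 13 August 2024, the work-commencement date.
G is an owners-association assessment lien, so it outranks all other liens regardless of date.
The other liens, earliest effective date first: A (21 June 2023), B (13 August 2024), E (9 September 2024), C (27 January 2026), D (16 February 2026), F (24 March 2026).
The subordination applies — A was senior to C — so A and C swap.

G, C, B, E, A, D, F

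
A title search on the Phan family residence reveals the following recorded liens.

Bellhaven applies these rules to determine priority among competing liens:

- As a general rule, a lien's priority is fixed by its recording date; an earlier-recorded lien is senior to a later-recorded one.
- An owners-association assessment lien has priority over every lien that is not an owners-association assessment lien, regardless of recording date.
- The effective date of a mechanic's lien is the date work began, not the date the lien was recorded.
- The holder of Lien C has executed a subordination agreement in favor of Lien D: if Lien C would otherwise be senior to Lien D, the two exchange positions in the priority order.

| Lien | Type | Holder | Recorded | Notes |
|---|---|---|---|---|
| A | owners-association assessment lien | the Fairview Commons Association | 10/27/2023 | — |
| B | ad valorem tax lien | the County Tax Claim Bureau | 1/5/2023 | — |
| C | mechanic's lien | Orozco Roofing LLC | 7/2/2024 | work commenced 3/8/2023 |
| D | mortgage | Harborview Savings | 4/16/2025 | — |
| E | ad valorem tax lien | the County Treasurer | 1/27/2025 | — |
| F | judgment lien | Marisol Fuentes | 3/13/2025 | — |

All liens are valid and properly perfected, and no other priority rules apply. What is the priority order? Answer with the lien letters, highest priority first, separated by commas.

A, B, D, E, F, C

Effective dates: C's effective date is 3/8/2023, when work began.
A is an owners-association assessment lien, so it outranks all other liens regardless of date.
Ordering the rest by effective date: B (1/5/2023), C (3/8/2023), E (1/27/2025), F (3/13/2025), D (4/16/2025).
Because C would otherwise rank above D, the subordination swaps them.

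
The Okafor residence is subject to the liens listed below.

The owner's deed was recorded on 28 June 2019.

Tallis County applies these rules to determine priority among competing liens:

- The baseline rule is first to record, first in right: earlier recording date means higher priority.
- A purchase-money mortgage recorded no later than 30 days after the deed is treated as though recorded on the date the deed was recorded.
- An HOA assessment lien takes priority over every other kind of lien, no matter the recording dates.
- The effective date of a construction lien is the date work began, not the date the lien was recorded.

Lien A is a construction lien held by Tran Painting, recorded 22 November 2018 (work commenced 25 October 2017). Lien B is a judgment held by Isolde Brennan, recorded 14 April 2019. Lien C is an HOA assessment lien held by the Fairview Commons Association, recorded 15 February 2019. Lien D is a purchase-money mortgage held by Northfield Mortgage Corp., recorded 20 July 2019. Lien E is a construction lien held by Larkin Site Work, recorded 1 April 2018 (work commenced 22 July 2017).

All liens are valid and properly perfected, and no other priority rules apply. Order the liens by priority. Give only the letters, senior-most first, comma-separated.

C, E, A, B, D

Effective dates: A's effective date is 25 October 2017, when work began; D was recorded within the 30-day window, so its effective date is the deed date 28 June 2019; E's effective date is 22 July 2017, when work began.
C is an HOA assessment lien, so it outranks all other liens regardless of date.
The other liens, earliest effective date first: E (22 July 2017), A (25 October 2017), B (14 April 2019), D (28 June 2019).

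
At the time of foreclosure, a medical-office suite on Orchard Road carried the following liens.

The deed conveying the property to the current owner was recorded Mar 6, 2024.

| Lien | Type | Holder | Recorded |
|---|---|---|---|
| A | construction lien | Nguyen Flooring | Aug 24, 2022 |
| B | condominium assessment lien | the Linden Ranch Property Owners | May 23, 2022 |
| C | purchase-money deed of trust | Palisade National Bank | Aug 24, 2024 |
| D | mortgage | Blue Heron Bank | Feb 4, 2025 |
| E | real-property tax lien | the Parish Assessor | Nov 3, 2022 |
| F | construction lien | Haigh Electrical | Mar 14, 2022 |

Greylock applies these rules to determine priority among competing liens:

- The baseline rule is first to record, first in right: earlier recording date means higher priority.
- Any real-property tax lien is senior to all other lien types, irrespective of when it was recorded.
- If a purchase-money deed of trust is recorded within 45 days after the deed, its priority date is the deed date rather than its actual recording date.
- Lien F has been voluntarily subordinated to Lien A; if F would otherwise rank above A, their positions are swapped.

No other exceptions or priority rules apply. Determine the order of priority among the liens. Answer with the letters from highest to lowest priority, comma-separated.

First, effective dates: C was recorded 171 days after the deed, outside the 45-day window, so it keeps its recording date.
As a real-property tax lien, E is senior to every other lien.
The other liens, earliest effective date first: F (Mar 14, 2022), B (May 23, 2022), A (Aug 24, 2022), C (Aug 24, 2024), D (Feb 4, 2025).
F is senior to A before the subordination, so the two trade places.

E, A, B, F, C, D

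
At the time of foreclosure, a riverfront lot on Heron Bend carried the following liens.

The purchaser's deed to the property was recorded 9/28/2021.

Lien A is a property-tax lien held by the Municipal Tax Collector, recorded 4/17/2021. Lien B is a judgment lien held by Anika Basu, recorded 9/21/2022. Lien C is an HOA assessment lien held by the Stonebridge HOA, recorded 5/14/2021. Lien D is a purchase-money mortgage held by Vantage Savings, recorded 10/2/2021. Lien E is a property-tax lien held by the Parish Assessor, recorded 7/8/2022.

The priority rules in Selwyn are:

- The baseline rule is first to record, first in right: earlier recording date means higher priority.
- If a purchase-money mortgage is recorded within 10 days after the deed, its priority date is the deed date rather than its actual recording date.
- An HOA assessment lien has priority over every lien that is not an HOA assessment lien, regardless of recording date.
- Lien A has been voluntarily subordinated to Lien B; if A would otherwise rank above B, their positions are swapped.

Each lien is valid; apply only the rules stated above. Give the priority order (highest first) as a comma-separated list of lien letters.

C, B, D, E, A

Adjusting effective dates: D relates back to the deed date 9/28/2021.
As an HOA assessment lien, C is senior to every other lien.
The other liens, earliest effective date first: A (4/17/2021), D (9/28/2021), E (7/8/2022), B (9/21/2022).
Because A would otherwise rank above B, the subordination swaps them.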